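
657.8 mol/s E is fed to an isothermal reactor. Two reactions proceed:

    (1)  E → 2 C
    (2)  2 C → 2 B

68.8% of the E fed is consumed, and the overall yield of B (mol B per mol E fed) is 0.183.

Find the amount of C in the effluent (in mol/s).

785 mol/s

Conversion of E: E consumed = 1ξ₁ = 0.688 × 657.8 → ξ₁ = 452.6 mol/s.
Yield of B: 2ξ₂ / 657.8 = 0.183 → ξ₂ = 60.19 mol/s.
Outlet amounts (n = n₀ + Σ ν·ξ):
  E: 657.8 − 1(452.6) = 205.2
  C: 0 + 2(452.6) − 2(60.19) = 784.8
  B: 0 + 2(60.19) = 120.4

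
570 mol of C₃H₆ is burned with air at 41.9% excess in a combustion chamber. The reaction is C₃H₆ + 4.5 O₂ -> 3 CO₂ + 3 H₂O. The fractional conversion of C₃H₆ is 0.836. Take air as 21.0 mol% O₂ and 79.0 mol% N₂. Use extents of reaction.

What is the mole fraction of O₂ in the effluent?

Stoichiometric O₂ = 4.5 × 570 = 2565 mol; O₂ fed = 2565 × 1.419 = 3640 mol.
N₂ fed = 3640 × 79/21 = 13690 mol.
Fuel reacted = 0.836 × 570 → ξ = 476.5 mol.
Outlet (n = n₀ + ν ξ):
  C₃H₆: 570 − 1(476.5) = 93.48
  O₂: 3640 − 4.5(476.5) = 1495
  N₂: 13690 (inert)
  CO₂: 0 + 3(476.5) = 1430
  H₂O: 0 + 3(476.5) = 1430
Total out = 18140 mol; y_O₂ = 1495 / 18140 = 0.08243.

0.0824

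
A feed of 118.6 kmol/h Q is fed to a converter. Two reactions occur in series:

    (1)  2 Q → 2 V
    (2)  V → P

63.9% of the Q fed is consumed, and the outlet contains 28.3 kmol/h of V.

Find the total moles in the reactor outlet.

119 kmol/h

Conversion of Q: Q consumed = 2ξ₁ = 0.639 × 118.6 → ξ₁ = 37.89 kmol/h.
V balance: n_V = 0 + 2ξ₁ − 1ξ₂ = 28.3 → ξ₂ = (2·37.89 − 28.3)/1 = 47.49 kmol/h.
Outlet amounts (n = n₀ + Σ ν·ξ):
  Q: 118.6 − 2(37.89) = 42.81
  V: 0 + 2(37.89) − 1(47.49) = 28.3
  P: 0 + 1(47.49) = 47.49
Total out = 42.81 + 28.3 + 47.49 = 118.6 kmol/h.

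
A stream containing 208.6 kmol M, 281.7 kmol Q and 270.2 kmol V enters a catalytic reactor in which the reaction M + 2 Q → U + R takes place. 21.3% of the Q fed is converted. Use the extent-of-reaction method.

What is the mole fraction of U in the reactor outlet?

Q reacted = 0.213 × 281.7 = 60 kmol; ν_Q = −2, so ξ = 60/2 = 30 kmol.
Outlet amounts (n = n₀ + ν ξ):
  M: 208.6 − 1(30) = 178.6
  Q: 281.7 − 2(30) = 221.7
  U: 0 + 1(30) = 30
  R: 0 + 1(30) = 30
  V: 270.2 (inert)
Total out = 730.5 kmol; y_U = 30 / 730.5 = 0.04107.

0.0411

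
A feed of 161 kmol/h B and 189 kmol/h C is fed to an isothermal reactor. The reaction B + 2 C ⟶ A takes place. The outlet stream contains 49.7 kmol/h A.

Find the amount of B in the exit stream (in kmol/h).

111 kmol/h

For A: n = n₀ + 1ξ → 49.7 = 0 + 1ξ, giving ξ = 49.7 kmol/h.
Outlet amounts (n = n₀ + ν ξ):
  B: 161 − 1(49.7) = 111.3
  C: 189 − 2(49.7) = 89.6
  A: 0 + 1(49.7) = 49.7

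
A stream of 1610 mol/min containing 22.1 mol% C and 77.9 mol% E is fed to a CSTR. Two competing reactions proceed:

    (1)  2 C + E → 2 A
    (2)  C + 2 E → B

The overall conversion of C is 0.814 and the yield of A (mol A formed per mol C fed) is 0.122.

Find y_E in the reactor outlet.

0.675

Yield of A: 2ξ₁ / 355.8 = 0.122 → ξ₁ = 21.7 mol/min.
Conversion of C: 2ξ₁ + 1ξ₂ = 0.814 × 355.8 = 289.6 → ξ₂ = 246.2 mol/min.
Outlet amounts (n = n₀ + Σ ν·ξ):
  C: 355.8 − 2(21.7) − 1(246.2) = 66.18
  E: 1254 − 1(21.7) − 2(246.2) = 740
  A: 0 + 2(21.7) = 43.41
  B: 0 + 1(246.2) = 246.2
Total out = 1096 mol/min; y_E = 740 / 1096 = 0.6753.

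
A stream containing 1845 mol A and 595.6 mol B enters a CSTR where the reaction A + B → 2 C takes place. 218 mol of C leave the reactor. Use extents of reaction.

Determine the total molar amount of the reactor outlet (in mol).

For C: n = n₀ + 2ξ → 218 = 0 + 2ξ, giving ξ = 109 mol.
Outlet amounts (n = n₀ + ν ξ):
  A: 1845 − 1(109) = 1736
  B: 595.6 − 1(109) = 486.6
  C: 0 + 2(109) = 218
Total out = 1736 + 486.6 + 218 = 2441 mol.

2440 mol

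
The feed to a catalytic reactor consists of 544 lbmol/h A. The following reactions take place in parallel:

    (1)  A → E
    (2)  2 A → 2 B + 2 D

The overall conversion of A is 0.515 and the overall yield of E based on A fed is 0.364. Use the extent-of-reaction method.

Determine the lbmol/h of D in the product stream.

Yield of E: 1ξ₁ / 544 = 0.364 → ξ₁ = 198 lbmol/h.
Conversion of A: 1ξ₁ + 2ξ₂ = 0.515 × 544 = 280.2 → ξ₂ = 41.07 lbmol/h.
Outlet amounts (n = n₀ + Σ ν·ξ):
  A: 544 − 1(198) − 2(41.07) = 263.8
  E: 0 + 1(198) = 198
  B: 0 + 2(41.07) = 82.14
  D: 0 + 2(41.07) = 82.14

82.1 lbmol/h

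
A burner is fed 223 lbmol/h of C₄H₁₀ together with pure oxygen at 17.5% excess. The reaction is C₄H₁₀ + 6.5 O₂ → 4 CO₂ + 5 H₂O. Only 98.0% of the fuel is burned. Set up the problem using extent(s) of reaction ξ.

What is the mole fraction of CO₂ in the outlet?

Stoichiometric O₂ = 6.5 × 223 = 1450 lbmol/h; O₂ fed = 1450 × 1.175 = 1703 lbmol/h.
Fuel reacted = 0.98 × 223 → ξ = 218.5 lbmol/h.
Outlet (n = n₀ + ν ξ):
  C₄H₁₀: 223 − 1(218.5) = 4.46
  O₂: 1703 − 6.5(218.5) = 282.7
  CO₂: 0 + 4(218.5) = 874.2
  H₂O: 0 + 5(218.5) = 1093
Total out = 2254 lbmol/h; y_CO₂ = 874.2 / 2254 = 0.3878.

0.388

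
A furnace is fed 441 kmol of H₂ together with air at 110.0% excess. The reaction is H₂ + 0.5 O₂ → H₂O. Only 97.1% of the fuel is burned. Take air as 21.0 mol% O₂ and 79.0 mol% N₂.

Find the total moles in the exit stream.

2430 kmol

Stoichiometric O₂ = 0.5 × 441 = 220.5 kmol; O₂ fed = 220.5 × 2.100 = 463.1 kmol.
N₂ fed = 463.1 × 79/21 = 1742 kmol.
Fuel reacted = 0.971 × 441 → ξ = 428.2 kmol.
Outlet (n = n₀ + ν ξ):
  H₂: 441 − 1(428.2) = 12.79
  O₂: 463.1 − 0.5(428.2) = 248.9
  N₂: 1742 (inert)
  H₂O: 0 + 1(428.2) = 428.2
Total out = 12.79 + 248.9 + 1742 + 428.2 = 2432 kmol.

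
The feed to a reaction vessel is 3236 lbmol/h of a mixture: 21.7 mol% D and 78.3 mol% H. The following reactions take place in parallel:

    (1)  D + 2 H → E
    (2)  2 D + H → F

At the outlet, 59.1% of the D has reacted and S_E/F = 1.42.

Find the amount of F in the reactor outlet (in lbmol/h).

121 lbmol/h

Conversion of D: D consumed = 0.591 × 702.2 = 415 lbmol/h = 1ξ₁ + 2ξ₂.
Selectivity: 1ξ₁ / (1ξ₂) = 1.42 → ξ₁ = 1.42 ξ₂.
Substitute: (1·1.42 + 2) ξ₂ = 415 → ξ₂ = 121.3 lbmol/h, ξ₁ = 172.3 lbmol/h.
Outlet amounts (n = n₀ + Σ ν·ξ):
  D: 702.2 − 1(172.3) − 2(121.3) = 287.2
  H: 2534 − 2(172.3) − 1(121.3) = 2068
  E: 0 + 1(172.3) = 172.3
  F: 0 + 1(121.3) = 121.3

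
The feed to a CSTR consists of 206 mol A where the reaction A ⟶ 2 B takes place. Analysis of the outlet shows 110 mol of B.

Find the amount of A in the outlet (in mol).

151 mol

For B: n = n₀ + 2ξ → 110 = 0 + 2ξ, giving ξ = 55 mol.
Outlet amounts (n = n₀ + ν ξ):
  A: 206 − 1(55) = 151
  B: 0 + 2(55) = 110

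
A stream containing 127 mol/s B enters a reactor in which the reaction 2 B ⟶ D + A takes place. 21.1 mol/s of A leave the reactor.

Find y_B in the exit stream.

0.668

For A: n = n₀ + 1ξ → 21.1 = 0 + 1ξ, giving ξ = 21.1 mol/s.
Outlet amounts (n = n₀ + ν ξ):
  B: 127 − 2(21.1) = 84.8
  D: 0 + 1(21.1) = 21.1
  A: 0 + 1(21.1) = 21.1
Total out = 127 mol/s; y_B = 84.8 / 127 = 0.6677.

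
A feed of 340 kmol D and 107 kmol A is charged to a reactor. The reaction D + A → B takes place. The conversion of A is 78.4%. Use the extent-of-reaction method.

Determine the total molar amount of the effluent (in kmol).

A reacted = 0.784 × 107 = 83.89 kmol; ν_A = −1, so ξ = 83.89/1 = 83.89 kmol.
Outlet amounts (n = n₀ + ν ξ):
  D: 340 − 1(83.89) = 256.1
  A: 107 − 1(83.89) = 23.11
  B: 0 + 1(83.89) = 83.89
Total out = 256.1 + 23.11 + 83.89 = 363.1 kmol.

363 kmol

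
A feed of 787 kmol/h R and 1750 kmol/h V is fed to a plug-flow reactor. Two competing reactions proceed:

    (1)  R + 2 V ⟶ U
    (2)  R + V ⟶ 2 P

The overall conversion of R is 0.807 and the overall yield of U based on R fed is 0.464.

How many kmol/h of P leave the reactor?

Yield of U: 1ξ₁ / 787 = 0.464 → ξ₁ = 365.2 kmol/h.
Conversion of R: 1ξ₁ + 1ξ₂ = 0.807 × 787 = 635.1 → ξ₂ = 269.9 kmol/h.
Outlet amounts (n = n₀ + Σ ν·ξ):
  R: 787 − 1(365.2) − 1(269.9) = 151.9
  V: 1750 − 2(365.2) − 1(269.9) = 749.7
  U: 0 + 1(365.2) = 365.2
  P: 0 + 2(269.9) = 539.9

540 kmol/h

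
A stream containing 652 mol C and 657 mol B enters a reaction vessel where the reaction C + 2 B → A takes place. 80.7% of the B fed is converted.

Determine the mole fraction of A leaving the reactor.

0.34

B reacted = 0.807 × 657 = 530.2 mol; ν_B = −2, so ξ = 530.2/2 = 265.1 mol.
Outlet amounts (n = n₀ + ν ξ):
  C: 652 − 1(265.1) = 386.9
  B: 657 − 2(265.1) = 126.8
  A: 0 + 1(265.1) = 265.1
Total out = 778.8 mol; y_A = 265.1 / 778.8 = 0.3404.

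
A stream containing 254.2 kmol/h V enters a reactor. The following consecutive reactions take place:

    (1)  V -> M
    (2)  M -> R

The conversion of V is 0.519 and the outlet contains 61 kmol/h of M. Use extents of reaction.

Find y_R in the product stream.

Conversion of V: V consumed = 1ξ₁ = 0.519 × 254.2 → ξ₁ = 131.9 kmol/h.
M balance: n_M = 0 + 1ξ₁ − 1ξ₂ = 61 → ξ₂ = (1·131.9 − 61)/1 = 70.93 kmol/h.
Outlet amounts (n = n₀ + Σ ν·ξ):
  V: 254.2 − 1(131.9) = 122.3
  M: 0 + 1(131.9) − 1(70.93) = 61
  R: 0 + 1(70.93) = 70.93
Total out = 254.2 kmol/h; y_R = 70.93 / 254.2 = 0.279.

0.279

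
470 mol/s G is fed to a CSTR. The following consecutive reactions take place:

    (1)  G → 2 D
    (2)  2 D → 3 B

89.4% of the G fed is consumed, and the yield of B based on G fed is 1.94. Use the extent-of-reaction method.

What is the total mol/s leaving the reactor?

Conversion of G: G consumed = 1ξ₁ = 0.894 × 470 → ξ₁ = 420.2 mol/s.
Yield of B: 3ξ₂ / 470 = 1.94 → ξ₂ = 303.9 mol/s.
Outlet amounts (n = n₀ + Σ ν·ξ):
  G: 470 − 1(420.2) = 49.82
  D: 0 + 2(420.2) − 2(303.9) = 232.5
  B: 0 + 3(303.9) = 911.8
Total out = 49.82 + 232.5 + 911.8 = 1194 mol/s.

1190 mol/s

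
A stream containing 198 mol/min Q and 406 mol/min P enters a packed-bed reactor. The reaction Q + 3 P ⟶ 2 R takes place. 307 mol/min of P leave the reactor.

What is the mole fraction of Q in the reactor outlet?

0.307

For P: n = n₀ − 3ξ → 307 = 406 − 3ξ, giving ξ = 33 mol/min.
Outlet amounts (n = n₀ + ν ξ):
  Q: 198 − 1(33) = 165
  P: 406 − 3(33) = 307
  R: 0 + 2(33) = 66
Total out = 538 mol/min; y_Q = 165 / 538 = 0.3067.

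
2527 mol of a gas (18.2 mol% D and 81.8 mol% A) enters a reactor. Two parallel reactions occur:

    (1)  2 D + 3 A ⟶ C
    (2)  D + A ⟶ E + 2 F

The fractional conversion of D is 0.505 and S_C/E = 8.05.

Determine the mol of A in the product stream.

Conversion of D: D consumed = 0.505 × 459.9 = 232.3 mol = 2ξ₁ + 1ξ₂.
Selectivity: 1ξ₁ / (1ξ₂) = 8.05 → ξ₁ = 8.05 ξ₂.
Substitute: (2·8.05 + 1) ξ₂ = 232.3 → ξ₂ = 13.58 mol, ξ₁ = 109.3 mol.
Outlet amounts (n = n₀ + Σ ν·ξ):
  D: 459.9 − 2(109.3) − 1(13.58) = 227.7
  A: 2067 − 3(109.3) − 1(13.58) = 1725
  C: 0 + 1(109.3) = 109.3
  E: 0 + 1(13.58) = 13.58
  F: 0 + 2(13.58) = 27.16

1730 mol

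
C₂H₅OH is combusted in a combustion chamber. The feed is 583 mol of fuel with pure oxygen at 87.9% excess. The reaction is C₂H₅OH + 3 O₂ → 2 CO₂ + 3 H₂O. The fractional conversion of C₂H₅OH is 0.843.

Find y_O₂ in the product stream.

0.416

Stoichiometric O₂ = 3 × 583 = 1749 mol; O₂ fed = 1749 × 1.879 = 3286 mol.
Fuel reacted = 0.843 × 583 → ξ = 491.5 mol.
Outlet (n = n₀ + ν ξ):
  C₂H₅OH: 583 − 1(491.5) = 91.53
  O₂: 3286 − 3(491.5) = 1812
  CO₂: 0 + 2(491.5) = 982.9
  H₂O: 0 + 3(491.5) = 1474
Total out = 4361 mol; y_O₂ = 1812 / 4361 = 0.4155.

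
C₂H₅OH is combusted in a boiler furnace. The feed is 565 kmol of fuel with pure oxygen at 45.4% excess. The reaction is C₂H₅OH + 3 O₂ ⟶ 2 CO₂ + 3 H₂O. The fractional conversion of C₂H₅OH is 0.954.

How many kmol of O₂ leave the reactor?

Stoichiometric O₂ = 3 × 565 = 1695 kmol; O₂ fed = 1695 × 1.454 = 2465 kmol.
Fuel reacted = 0.954 × 565 → ξ = 539 kmol.
Outlet (n = n₀ + ν ξ):
  C₂H₅OH: 565 − 1(539) = 25.99
  O₂: 2465 − 3(539) = 847.5
  CO₂: 0 + 2(539) = 1078
  H₂O: 0 + 3(539) = 1617

847 kmol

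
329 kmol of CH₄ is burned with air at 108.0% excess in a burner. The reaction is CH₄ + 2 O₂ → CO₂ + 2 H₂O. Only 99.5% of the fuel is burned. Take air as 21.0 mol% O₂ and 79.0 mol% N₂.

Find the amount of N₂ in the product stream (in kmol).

Stoichiometric O₂ = 2 × 329 = 658 kmol; O₂ fed = 658 × 2.080 = 1369 kmol.
N₂ fed = 1369 × 79/21 = 5149 kmol.
Fuel reacted = 0.995 × 329 → ξ = 327.4 kmol.
Outlet (n = n₀ + ν ξ):
  CH₄: 329 − 1(327.4) = 1.645
  O₂: 1369 − 2(327.4) = 713.9
  N₂: 5149 (inert)
  CO₂: 0 + 1(327.4) = 327.4
  H₂O: 0 + 2(327.4) = 654.7

5150 kmol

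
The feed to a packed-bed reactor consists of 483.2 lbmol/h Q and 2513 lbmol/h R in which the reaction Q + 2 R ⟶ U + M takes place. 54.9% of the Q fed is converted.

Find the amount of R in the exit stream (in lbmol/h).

Q reacted = 0.549 × 483.2 = 265.3 lbmol/h; ν_Q = −1, so ξ = 265.3/1 = 265.3 lbmol/h.
Outlet amounts (n = n₀ + ν ξ):
  Q: 483.2 − 1(265.3) = 217.9
  R: 2513 − 2(265.3) = 1982
  U: 0 + 1(265.3) = 265.3
  M: 0 + 1(265.3) = 265.3

1980 lbmol/h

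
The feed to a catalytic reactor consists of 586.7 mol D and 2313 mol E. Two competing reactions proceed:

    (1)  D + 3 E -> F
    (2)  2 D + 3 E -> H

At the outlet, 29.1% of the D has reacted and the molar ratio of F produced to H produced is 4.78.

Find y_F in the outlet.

Conversion of D: D consumed = 0.291 × 586.7 = 170.7 mol = 1ξ₁ + 2ξ₂.
Selectivity: 1ξ₁ / (1ξ₂) = 4.78 → ξ₁ = 4.78 ξ₂.
Substitute: (1·4.78 + 2) ξ₂ = 170.7 → ξ₂ = 25.18 mol, ξ₁ = 120.4 mol.
Outlet amounts (n = n₀ + Σ ν·ξ):
  D: 586.7 − 1(120.4) − 2(25.18) = 416
  E: 2313 − 3(120.4) − 3(25.18) = 1876
  F: 0 + 1(120.4) = 120.4
  H: 0 + 1(25.18) = 25.18
Total out = 2438 mol; y_F = 120.4 / 2438 = 0.04937.

0.0494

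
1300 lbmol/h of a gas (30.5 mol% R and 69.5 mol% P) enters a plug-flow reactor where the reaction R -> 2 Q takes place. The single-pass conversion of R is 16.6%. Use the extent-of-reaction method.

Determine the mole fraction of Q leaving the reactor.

R reacted = 0.166 × 396.5 = 65.82 lbmol/h; ν_R = −1, so ξ = 65.82/1 = 65.82 lbmol/h.
Outlet amounts (n = n₀ + ν ξ):
  R: 396.5 − 1(65.82) = 330.7
  Q: 0 + 2(65.82) = 131.6
  P: 903.5 (inert)
Total out = 1366 lbmol/h; y_Q = 131.6 / 1366 = 0.09638.

0.0964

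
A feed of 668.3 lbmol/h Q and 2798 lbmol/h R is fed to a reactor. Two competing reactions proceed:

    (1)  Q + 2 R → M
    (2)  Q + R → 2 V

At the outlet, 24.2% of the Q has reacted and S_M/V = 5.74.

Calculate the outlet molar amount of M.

149 lbmol/h

Conversion of Q: Q consumed = 0.242 × 668.3 = 161.7 lbmol/h = 1ξ₁ + 1ξ₂.
Selectivity: 1ξ₁ / (2ξ₂) = 5.74 → ξ₁ = 11.48 ξ₂.
Substitute: (1·11.48 + 1) ξ₂ = 161.7 → ξ₂ = 12.96 lbmol/h, ξ₁ = 148.8 lbmol/h.
Outlet amounts (n = n₀ + Σ ν·ξ):
  Q: 668.3 − 1(148.8) − 1(12.96) = 506.6
  R: 2798 − 2(148.8) − 1(12.96) = 2488
  M: 0 + 1(148.8) = 148.8
  V: 0 + 2(12.96) = 25.92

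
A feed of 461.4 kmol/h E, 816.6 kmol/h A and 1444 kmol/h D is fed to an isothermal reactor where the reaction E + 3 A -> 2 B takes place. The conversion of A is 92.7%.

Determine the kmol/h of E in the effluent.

209 kmol/h

A reacted = 0.927 × 816.6 = 757 kmol/h; ν_A = −3, so ξ = 757/3 = 252.3 kmol/h.
Outlet amounts (n = n₀ + ν ξ):
  E: 461.4 − 1(252.3) = 209.1
  A: 816.6 − 3(252.3) = 59.61
  B: 0 + 2(252.3) = 504.7
  D: 1444 (inert)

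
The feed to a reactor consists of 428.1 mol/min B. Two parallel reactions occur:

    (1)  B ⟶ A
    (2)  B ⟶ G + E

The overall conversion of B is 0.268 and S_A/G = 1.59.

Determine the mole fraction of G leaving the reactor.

0.0938

Conversion of B: B consumed = 0.268 × 428.1 = 114.7 mol/min = 1ξ₁ + 1ξ₂.
Selectivity: 1ξ₁ / (1ξ₂) = 1.59 → ξ₁ = 1.59 ξ₂.
Substitute: (1·1.59 + 1) ξ₂ = 114.7 → ξ₂ = 44.3 mol/min, ξ₁ = 70.43 mol/min.
Outlet amounts (n = n₀ + Σ ν·ξ):
  B: 428.1 − 1(70.43) − 1(44.3) = 313.4
  A: 0 + 1(70.43) = 70.43
  G: 0 + 1(44.3) = 44.3
  E: 0 + 1(44.3) = 44.3
Total out = 472.4 mol/min; y_G = 44.3 / 472.4 = 0.09377.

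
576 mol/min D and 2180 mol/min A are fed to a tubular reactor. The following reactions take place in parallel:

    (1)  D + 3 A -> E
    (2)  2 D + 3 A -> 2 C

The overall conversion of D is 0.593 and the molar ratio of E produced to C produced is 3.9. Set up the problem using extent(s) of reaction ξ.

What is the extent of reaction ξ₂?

ξ₂ = 34.9 mol/min

Conversion of D: D consumed = 0.593 × 576 = 341.6 mol/min = 1ξ₁ + 2ξ₂.
Selectivity: 1ξ₁ / (2ξ₂) = 3.9 → ξ₁ = 7.8 ξ₂.
Substitute: (1·7.8 + 2) ξ₂ = 341.6 → ξ₂ = 34.85 mol/min, ξ₁ = 271.9 mol/min.
Outlet amounts (n = n₀ + Σ ν·ξ):
  D: 576 − 1(271.9) − 2(34.85) = 234.4
  A: 2180 − 3(271.9) − 3(34.85) = 1260
  E: 0 + 1(271.9) = 271.9
  C: 0 + 2(34.85) = 69.71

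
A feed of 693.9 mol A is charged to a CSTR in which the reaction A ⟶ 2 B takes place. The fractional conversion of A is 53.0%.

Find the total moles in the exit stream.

1060 mol

A reacted = 0.53 × 693.9 = 367.8 mol; ν_A = −1, so ξ = 367.8/1 = 367.8 mol.
Outlet amounts (n = n₀ + ν ξ):
  A: 693.9 − 1(367.8) = 326.1
  B: 0 + 2(367.8) = 735.5
Total out = 326.1 + 735.5 = 1062 mol.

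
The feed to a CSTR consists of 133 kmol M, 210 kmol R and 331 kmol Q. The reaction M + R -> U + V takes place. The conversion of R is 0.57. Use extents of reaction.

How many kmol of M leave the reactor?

R reacted = 0.57 × 210 = 119.7 kmol; ν_R = −1, so ξ = 119.7/1 = 119.7 kmol.
Outlet amounts (n = n₀ + ν ξ):
  M: 133 − 1(119.7) = 13.3
  R: 210 − 1(119.7) = 90.3
  U: 0 + 1(119.7) = 119.7
  V: 0 + 1(119.7) = 119.7
  Q: 331 (inert)

13.3 kmol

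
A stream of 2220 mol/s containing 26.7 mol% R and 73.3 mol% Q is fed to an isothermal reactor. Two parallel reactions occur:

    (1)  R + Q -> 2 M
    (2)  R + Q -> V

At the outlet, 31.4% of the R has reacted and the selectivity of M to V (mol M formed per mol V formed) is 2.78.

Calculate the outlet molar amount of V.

Conversion of R: R consumed = 0.314 × 592.7 = 186.1 mol/s = 1ξ₁ + 1ξ₂.
Selectivity: 2ξ₁ / (1ξ₂) = 2.78 → ξ₁ = 1.39 ξ₂.
Substitute: (1·1.39 + 1) ξ₂ = 186.1 → ξ₂ = 77.87 mol/s, ξ₁ = 108.2 mol/s.
Outlet amounts (n = n₀ + Σ ν·ξ):
  R: 592.7 − 1(108.2) − 1(77.87) = 406.6
  Q: 1627 − 1(108.2) − 1(77.87) = 1441
  M: 0 + 2(108.2) = 216.5
  V: 0 + 1(77.87) = 77.87

77.9 mol/s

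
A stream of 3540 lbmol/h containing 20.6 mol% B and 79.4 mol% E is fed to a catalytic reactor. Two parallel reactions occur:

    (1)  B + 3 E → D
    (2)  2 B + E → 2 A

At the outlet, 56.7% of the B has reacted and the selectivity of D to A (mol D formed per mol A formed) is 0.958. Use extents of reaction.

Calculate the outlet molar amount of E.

Conversion of B: B consumed = 0.567 × 729.2 = 413.5 lbmol/h = 1ξ₁ + 2ξ₂.
Selectivity: 1ξ₁ / (2ξ₂) = 0.958 → ξ₁ = 1.916 ξ₂.
Substitute: (1·1.916 + 2) ξ₂ = 413.5 → ξ₂ = 105.6 lbmol/h, ξ₁ = 202.3 lbmol/h.
Outlet amounts (n = n₀ + Σ ν·ξ):
  B: 729.2 − 1(202.3) − 2(105.6) = 315.8
  E: 2811 − 3(202.3) − 1(105.6) = 2098
  D: 0 + 1(202.3) = 202.3
  A: 0 + 2(105.6) = 211.2

2100 lbmol/h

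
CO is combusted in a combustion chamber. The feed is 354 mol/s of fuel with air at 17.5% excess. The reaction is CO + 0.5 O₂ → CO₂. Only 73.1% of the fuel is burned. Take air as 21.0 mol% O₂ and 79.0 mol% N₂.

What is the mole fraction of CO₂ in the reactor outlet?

Stoichiometric O₂ = 0.5 × 354 = 177 mol/s; O₂ fed = 177 × 1.175 = 208 mol/s.
N₂ fed = 208 × 79/21 = 782.4 mol/s.
Fuel reacted = 0.731 × 354 → ξ = 258.8 mol/s.
Outlet (n = n₀ + ν ξ):
  CO: 354 − 1(258.8) = 95.23
  O₂: 208 − 0.5(258.8) = 78.59
  N₂: 782.4 (inert)
  CO₂: 0 + 1(258.8) = 258.8
Total out = 1215 mol/s; y_CO₂ = 258.8 / 1215 = 0.213.

0.213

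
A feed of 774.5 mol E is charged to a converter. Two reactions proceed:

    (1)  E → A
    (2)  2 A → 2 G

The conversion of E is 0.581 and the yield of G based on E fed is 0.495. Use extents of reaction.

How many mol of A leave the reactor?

Conversion of E: E consumed = 1ξ₁ = 0.581 × 774.5 → ξ₁ = 450 mol.
Yield of G: 2ξ₂ / 774.5 = 0.495 → ξ₂ = 191.7 mol.
Outlet amounts (n = n₀ + Σ ν·ξ):
  E: 774.5 − 1(450) = 324.5
  A: 0 + 1(450) − 2(191.7) = 66.61
  G: 0 + 2(191.7) = 383.4

66.6 mol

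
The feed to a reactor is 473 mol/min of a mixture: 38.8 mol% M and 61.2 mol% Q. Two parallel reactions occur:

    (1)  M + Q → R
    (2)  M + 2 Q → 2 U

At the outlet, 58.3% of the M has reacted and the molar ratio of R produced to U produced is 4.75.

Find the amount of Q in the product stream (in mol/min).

172 mol/min

Conversion of M: M consumed = 0.583 × 183.5 = 107 mol/min = 1ξ₁ + 1ξ₂.
Selectivity: 1ξ₁ / (2ξ₂) = 4.75 → ξ₁ = 9.5 ξ₂.
Substitute: (1·9.5 + 1) ξ₂ = 107 → ξ₂ = 10.19 mol/min, ξ₁ = 96.8 mol/min.
Outlet amounts (n = n₀ + Σ ν·ξ):
  M: 183.5 − 1(96.8) − 1(10.19) = 76.53
  Q: 289.5 − 1(96.8) − 2(10.19) = 172.3
  R: 0 + 1(96.8) = 96.8
  U: 0 + 2(10.19) = 20.38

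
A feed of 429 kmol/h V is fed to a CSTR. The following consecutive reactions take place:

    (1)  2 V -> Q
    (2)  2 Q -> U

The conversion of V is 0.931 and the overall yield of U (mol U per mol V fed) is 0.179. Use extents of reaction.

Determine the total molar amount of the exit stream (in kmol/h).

Conversion of V: V consumed = 2ξ₁ = 0.931 × 429 → ξ₁ = 199.7 kmol/h.
Yield of U: 1ξ₂ / 429 = 0.179 → ξ₂ = 76.79 kmol/h.
Outlet amounts (n = n₀ + Σ ν·ξ):
  V: 429 − 2(199.7) = 29.6
  Q: 0 + 1(199.7) − 2(76.79) = 46.12
  U: 0 + 1(76.79) = 76.79
Total out = 29.6 + 46.12 + 76.79 = 152.5 kmol/h.

153 kmol/h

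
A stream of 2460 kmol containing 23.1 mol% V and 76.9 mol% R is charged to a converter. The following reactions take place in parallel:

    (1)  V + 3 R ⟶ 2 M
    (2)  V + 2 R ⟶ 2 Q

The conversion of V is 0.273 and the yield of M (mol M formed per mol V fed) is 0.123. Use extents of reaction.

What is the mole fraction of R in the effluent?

0.681

Yield of M: 2ξ₁ / 568.3 = 0.123 → ξ₁ = 34.95 kmol.
Conversion of V: 1ξ₁ + 1ξ₂ = 0.273 × 568.3 = 155.1 → ξ₂ = 120.2 kmol.
Outlet amounts (n = n₀ + Σ ν·ξ):
  V: 568.3 − 1(34.95) − 1(120.2) = 413.1
  R: 1892 − 3(34.95) − 2(120.2) = 1547
  M: 0 + 2(34.95) = 69.9
  Q: 0 + 2(120.2) = 240.4
Total out = 2270 kmol; y_R = 1547 / 2270 = 0.6813.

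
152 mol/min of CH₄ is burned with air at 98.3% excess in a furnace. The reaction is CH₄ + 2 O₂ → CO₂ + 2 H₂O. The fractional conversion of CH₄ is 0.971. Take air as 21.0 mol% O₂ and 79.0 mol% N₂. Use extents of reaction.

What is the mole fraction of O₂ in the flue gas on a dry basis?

Stoichiometric O₂ = 2 × 152 = 304 mol/min; O₂ fed = 304 × 1.983 = 602.8 mol/min.
N₂ fed = 602.8 × 79/21 = 2268 mol/min.
Fuel reacted = 0.971 × 152 → ξ = 147.6 mol/min.
Outlet (n = n₀ + ν ξ):
  CH₄: 152 − 1(147.6) = 4.408
  O₂: 602.8 − 2(147.6) = 307.6
  N₂: 2268 (inert)
  CO₂: 0 + 1(147.6) = 147.6
  H₂O: 0 + 2(147.6) = 295.2
Dry total = 2727 mol/min; y_O₂ (dry) = 307.6 / 2727 = 0.1128.

0.113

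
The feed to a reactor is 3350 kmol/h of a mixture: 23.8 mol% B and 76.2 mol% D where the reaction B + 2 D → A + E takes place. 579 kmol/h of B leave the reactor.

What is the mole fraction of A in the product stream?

For B: n = n₀ − 1ξ → 579 = 797.3 − 1ξ, giving ξ = 218.3 kmol/h.
Outlet amounts (n = n₀ + ν ξ):
  B: 797.3 − 1(218.3) = 579
  D: 2553 − 2(218.3) = 2116
  A: 0 + 1(218.3) = 218.3
  E: 0 + 1(218.3) = 218.3
Total out = 3132 kmol/h; y_A = 218.3 / 3132 = 0.06971.

0.0697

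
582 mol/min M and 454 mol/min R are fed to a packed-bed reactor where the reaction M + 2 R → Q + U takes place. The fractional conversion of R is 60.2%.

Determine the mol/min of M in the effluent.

445 mol/min

R reacted = 0.602 × 454 = 273.3 mol/min; ν_R = −2, so ξ = 273.3/2 = 136.7 mol/min.
Outlet amounts (n = n₀ + ν ξ):
  M: 582 − 1(136.7) = 445.3
  R: 454 − 2(136.7) = 180.7
  Q: 0 + 1(136.7) = 136.7
  U: 0 + 1(136.7) = 136.7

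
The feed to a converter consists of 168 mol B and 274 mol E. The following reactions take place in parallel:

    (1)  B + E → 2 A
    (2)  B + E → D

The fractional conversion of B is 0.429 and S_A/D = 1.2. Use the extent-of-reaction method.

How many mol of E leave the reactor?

Conversion of B: B consumed = 0.429 × 168 = 72.07 mol = 1ξ₁ + 1ξ₂.
Selectivity: 2ξ₁ / (1ξ₂) = 1.2 → ξ₁ = 0.6 ξ₂.
Substitute: (1·0.6 + 1) ξ₂ = 72.07 → ξ₂ = 45.05 mol, ξ₁ = 27.03 mol.
Outlet amounts (n = n₀ + Σ ν·ξ):
  B: 168 − 1(27.03) − 1(45.05) = 95.93
  E: 274 − 1(27.03) − 1(45.05) = 201.9
  A: 0 + 2(27.03) = 54.05
  D: 0 + 1(45.05) = 45.05

202 mol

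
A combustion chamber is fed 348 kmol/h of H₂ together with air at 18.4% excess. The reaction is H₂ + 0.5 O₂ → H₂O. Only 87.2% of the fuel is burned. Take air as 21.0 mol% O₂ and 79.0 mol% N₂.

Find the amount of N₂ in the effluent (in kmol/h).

775 kmol/h

Stoichiometric O₂ = 0.5 × 348 = 174 kmol/h; O₂ fed = 174 × 1.184 = 206 kmol/h.
N₂ fed = 206 × 79/21 = 775 kmol/h.
Fuel reacted = 0.872 × 348 → ξ = 303.5 kmol/h.
Outlet (n = n₀ + ν ξ):
  H₂: 348 − 1(303.5) = 44.54
  O₂: 206 − 0.5(303.5) = 54.29
  N₂: 775 (inert)
  H₂O: 0 + 1(303.5) = 303.5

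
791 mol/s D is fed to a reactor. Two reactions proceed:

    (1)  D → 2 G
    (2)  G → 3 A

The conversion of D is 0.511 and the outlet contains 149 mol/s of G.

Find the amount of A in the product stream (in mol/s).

1980 mol/s

Conversion of D: D consumed = 1ξ₁ = 0.511 × 791 → ξ₁ = 404.2 mol/s.
G balance: n_G = 0 + 2ξ₁ − 1ξ₂ = 149 → ξ₂ = (2·404.2 − 149)/1 = 659.4 mol/s.
Outlet amounts (n = n₀ + Σ ν·ξ):
  D: 791 − 1(404.2) = 386.8
  G: 0 + 2(404.2) − 1(659.4) = 149
  A: 0 + 3(659.4) = 1978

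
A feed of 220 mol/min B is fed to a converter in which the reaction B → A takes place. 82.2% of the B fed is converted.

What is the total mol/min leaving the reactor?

220 mol/min

B reacted = 0.822 × 220 = 180.8 mol/min; ν_B = −1, so ξ = 180.8/1 = 180.8 mol/min.
Outlet amounts (n = n₀ + ν ξ):
  B: 220 − 1(180.8) = 39.16
  A: 0 + 1(180.8) = 180.8
Total out = 39.16 + 180.8 = 220 mol/min.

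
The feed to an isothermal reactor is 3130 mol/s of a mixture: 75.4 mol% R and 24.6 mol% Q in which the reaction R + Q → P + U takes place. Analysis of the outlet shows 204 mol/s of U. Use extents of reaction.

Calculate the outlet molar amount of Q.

For U: n = n₀ + 1ξ → 204 = 0 + 1ξ, giving ξ = 204 mol/s.
Outlet amounts (n = n₀ + ν ξ):
  R: 2360 − 1(204) = 2156
  Q: 770 − 1(204) = 566
  P: 0 + 1(204) = 204
  U: 0 + 1(204) = 204

566 mol/s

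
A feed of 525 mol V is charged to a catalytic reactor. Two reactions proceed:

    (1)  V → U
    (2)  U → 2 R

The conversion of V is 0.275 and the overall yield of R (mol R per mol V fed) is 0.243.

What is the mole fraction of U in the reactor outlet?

0.137

Conversion of V: V consumed = 1ξ₁ = 0.275 × 525 → ξ₁ = 144.4 mol.
Yield of R: 2ξ₂ / 525 = 0.243 → ξ₂ = 63.79 mol.
Outlet amounts (n = n₀ + Σ ν·ξ):
  V: 525 − 1(144.4) = 380.6
  U: 0 + 1(144.4) − 1(63.79) = 80.59
  R: 0 + 2(63.79) = 127.6
Total out = 588.8 mol; y_U = 80.59 / 588.8 = 0.1369.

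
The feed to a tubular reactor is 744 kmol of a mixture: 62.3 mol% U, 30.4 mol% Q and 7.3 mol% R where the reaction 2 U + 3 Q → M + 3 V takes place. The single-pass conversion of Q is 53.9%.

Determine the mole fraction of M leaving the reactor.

Q reacted = 0.539 × 226.2 = 121.9 kmol; ν_Q = −3, so ξ = 121.9/3 = 40.64 kmol.
Outlet amounts (n = n₀ + ν ξ):
  U: 463.5 − 2(40.64) = 382.2
  Q: 226.2 − 3(40.64) = 104.3
  M: 0 + 1(40.64) = 40.64
  V: 0 + 3(40.64) = 121.9
  R: 54.31 (inert)
Total out = 703.4 kmol; y_M = 40.64 / 703.4 = 0.05777.

0.0578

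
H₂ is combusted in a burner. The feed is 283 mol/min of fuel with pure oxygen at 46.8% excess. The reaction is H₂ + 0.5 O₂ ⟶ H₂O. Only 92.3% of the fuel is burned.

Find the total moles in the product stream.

360 mol/min

Stoichiometric O₂ = 0.5 × 283 = 141.5 mol/min; O₂ fed = 141.5 × 1.468 = 207.7 mol/min.
Fuel reacted = 0.923 × 283 → ξ = 261.2 mol/min.
Outlet (n = n₀ + ν ξ):
  H₂: 283 − 1(261.2) = 21.79
  O₂: 207.7 − 0.5(261.2) = 77.12
  H₂O: 0 + 1(261.2) = 261.2
Total out = 21.79 + 77.12 + 261.2 = 360.1 mol/min.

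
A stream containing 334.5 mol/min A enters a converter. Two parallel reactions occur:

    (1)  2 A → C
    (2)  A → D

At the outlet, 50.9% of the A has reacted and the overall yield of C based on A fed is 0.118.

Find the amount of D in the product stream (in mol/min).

Yield of C: 1ξ₁ / 334.5 = 0.118 → ξ₁ = 39.47 mol/min.
Conversion of A: 2ξ₁ + 1ξ₂ = 0.509 × 334.5 = 170.3 → ξ₂ = 91.32 mol/min.
Outlet amounts (n = n₀ + Σ ν·ξ):
  A: 334.5 − 2(39.47) − 1(91.32) = 164.2
  C: 0 + 1(39.47) = 39.47
  D: 0 + 1(91.32) = 91.32

91.3 mol/min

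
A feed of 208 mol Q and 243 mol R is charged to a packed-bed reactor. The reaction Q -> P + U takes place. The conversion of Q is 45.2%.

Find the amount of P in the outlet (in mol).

Q reacted = 0.452 × 208 = 94.02 mol; ν_Q = −1, so ξ = 94.02/1 = 94.02 mol.
Outlet amounts (n = n₀ + ν ξ):
  Q: 208 − 1(94.02) = 114
  P: 0 + 1(94.02) = 94.02
  U: 0 + 1(94.02) = 94.02
  R: 243 (inert)

94 mol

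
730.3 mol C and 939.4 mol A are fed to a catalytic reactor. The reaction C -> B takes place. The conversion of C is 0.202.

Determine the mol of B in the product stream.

C reacted = 0.202 × 730.3 = 147.5 mol; ν_C = −1, so ξ = 147.5/1 = 147.5 mol.
Outlet amounts (n = n₀ + ν ξ):
  C: 730.3 − 1(147.5) = 582.8
  B: 0 + 1(147.5) = 147.5
  A: 939.4 (inert)

148 mol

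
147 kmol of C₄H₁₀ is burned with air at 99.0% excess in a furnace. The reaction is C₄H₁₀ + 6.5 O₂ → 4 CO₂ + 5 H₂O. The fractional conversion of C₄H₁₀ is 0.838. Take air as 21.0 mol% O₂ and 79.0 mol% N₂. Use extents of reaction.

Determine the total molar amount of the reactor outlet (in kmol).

Stoichiometric O₂ = 6.5 × 147 = 955.5 kmol; O₂ fed = 955.5 × 1.990 = 1901 kmol.
N₂ fed = 1901 × 79/21 = 7153 kmol.
Fuel reacted = 0.838 × 147 → ξ = 123.2 kmol.
Outlet (n = n₀ + ν ξ):
  C₄H₁₀: 147 − 1(123.2) = 23.81
  O₂: 1901 − 6.5(123.2) = 1101
  N₂: 7153 (inert)
  CO₂: 0 + 4(123.2) = 492.7
  H₂O: 0 + 5(123.2) = 615.9
Total out = 23.81 + 1101 + 7153 + 492.7 + 615.9 = 9386 kmol.

9390 kmol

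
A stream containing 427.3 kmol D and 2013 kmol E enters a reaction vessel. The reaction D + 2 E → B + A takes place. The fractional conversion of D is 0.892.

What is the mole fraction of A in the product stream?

D reacted = 0.892 × 427.3 = 381.2 kmol; ν_D = −1, so ξ = 381.2/1 = 381.2 kmol.
Outlet amounts (n = n₀ + ν ξ):
  D: 427.3 − 1(381.2) = 46.15
  E: 2013 − 2(381.2) = 1251
  B: 0 + 1(381.2) = 381.2
  A: 0 + 1(381.2) = 381.2
Total out = 2059 kmol; y_A = 381.2 / 2059 = 0.1851.

0.185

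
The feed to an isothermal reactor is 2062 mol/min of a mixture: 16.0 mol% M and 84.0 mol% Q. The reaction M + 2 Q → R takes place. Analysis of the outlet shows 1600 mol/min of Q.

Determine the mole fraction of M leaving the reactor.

For Q: n = n₀ − 2ξ → 1600 = 1732 − 2ξ, giving ξ = 66.04 mol/min.
Outlet amounts (n = n₀ + ν ξ):
  M: 329.9 − 1(66.04) = 263.9
  Q: 1732 − 2(66.04) = 1600
  R: 0 + 1(66.04) = 66.04
Total out = 1930 mol/min; y_M = 263.9 / 1930 = 0.1367.

0.137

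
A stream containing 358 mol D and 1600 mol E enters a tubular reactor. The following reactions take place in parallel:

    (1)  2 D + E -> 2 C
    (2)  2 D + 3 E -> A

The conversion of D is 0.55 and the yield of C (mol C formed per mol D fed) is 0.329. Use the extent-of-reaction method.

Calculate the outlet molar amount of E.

1420 mol

Yield of C: 2ξ₁ / 358 = 0.329 → ξ₁ = 58.89 mol.
Conversion of D: 2ξ₁ + 2ξ₂ = 0.55 × 358 = 196.9 → ξ₂ = 39.56 mol.
Outlet amounts (n = n₀ + Σ ν·ξ):
  D: 358 − 2(58.89) − 2(39.56) = 161.1
  E: 1600 − 1(58.89) − 3(39.56) = 1422
  C: 0 + 2(58.89) = 117.8
  A: 0 + 1(39.56) = 39.56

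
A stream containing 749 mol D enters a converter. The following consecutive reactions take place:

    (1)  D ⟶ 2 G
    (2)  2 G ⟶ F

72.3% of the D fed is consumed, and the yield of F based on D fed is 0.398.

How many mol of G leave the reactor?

Conversion of D: D consumed = 1ξ₁ = 0.723 × 749 → ξ₁ = 541.5 mol.
Yield of F: 1ξ₂ / 749 = 0.398 → ξ₂ = 298.1 mol.
Outlet amounts (n = n₀ + Σ ν·ξ):
  D: 749 − 1(541.5) = 207.5
  G: 0 + 2(541.5) − 2(298.1) = 486.8
  F: 0 + 1(298.1) = 298.1

487 mol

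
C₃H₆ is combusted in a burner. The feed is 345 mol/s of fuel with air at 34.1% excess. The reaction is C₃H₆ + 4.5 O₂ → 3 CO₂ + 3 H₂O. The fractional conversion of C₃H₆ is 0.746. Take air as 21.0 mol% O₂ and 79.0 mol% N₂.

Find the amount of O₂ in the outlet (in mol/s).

Stoichiometric O₂ = 4.5 × 345 = 1552 mol/s; O₂ fed = 1552 × 1.341 = 2082 mol/s.
N₂ fed = 2082 × 79/21 = 7832 mol/s.
Fuel reacted = 0.746 × 345 → ξ = 257.4 mol/s.
Outlet (n = n₀ + ν ξ):
  C₃H₆: 345 − 1(257.4) = 87.63
  O₂: 2082 − 4.5(257.4) = 923.7
  N₂: 7832 (inert)
  CO₂: 0 + 3(257.4) = 772.1
  H₂O: 0 + 3(257.4) = 772.1

924 mol/s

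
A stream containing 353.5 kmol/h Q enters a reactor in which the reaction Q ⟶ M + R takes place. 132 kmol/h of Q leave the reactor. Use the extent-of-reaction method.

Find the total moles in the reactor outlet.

For Q: n = n₀ − 1ξ → 132 = 353.5 − 1ξ, giving ξ = 221.5 kmol/h.
Outlet amounts (n = n₀ + ν ξ):
  Q: 353.5 − 1(221.5) = 132
  M: 0 + 1(221.5) = 221.5
  R: 0 + 1(221.5) = 221.5
Total out = 132 + 221.5 + 221.5 = 575 kmol/h.

575 kmol/h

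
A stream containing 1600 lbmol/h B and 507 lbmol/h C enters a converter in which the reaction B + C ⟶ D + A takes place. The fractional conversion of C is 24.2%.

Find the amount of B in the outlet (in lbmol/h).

1480 lbmol/h

C reacted = 0.242 × 507 = 122.7 lbmol/h; ν_C = −1, so ξ = 122.7/1 = 122.7 lbmol/h.
Outlet amounts (n = n₀ + ν ξ):
  B: 1600 − 1(122.7) = 1477
  C: 507 − 1(122.7) = 384.3
  D: 0 + 1(122.7) = 122.7
  A: 0 + 1(122.7) = 122.7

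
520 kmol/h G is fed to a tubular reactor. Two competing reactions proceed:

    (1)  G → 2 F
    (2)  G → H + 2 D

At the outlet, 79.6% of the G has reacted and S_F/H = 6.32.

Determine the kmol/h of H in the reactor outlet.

Conversion of G: G consumed = 0.796 × 520 = 413.9 kmol/h = 1ξ₁ + 1ξ₂.
Selectivity: 2ξ₁ / (1ξ₂) = 6.32 → ξ₁ = 3.16 ξ₂.
Substitute: (1·3.16 + 1) ξ₂ = 413.9 → ξ₂ = 99.5 kmol/h, ξ₁ = 314.4 kmol/h.
Outlet amounts (n = n₀ + Σ ν·ξ):
  G: 520 − 1(314.4) − 1(99.5) = 106.1
  F: 0 + 2(314.4) = 628.8
  H: 0 + 1(99.5) = 99.5
  D: 0 + 2(99.5) = 199

99.5 kmol/h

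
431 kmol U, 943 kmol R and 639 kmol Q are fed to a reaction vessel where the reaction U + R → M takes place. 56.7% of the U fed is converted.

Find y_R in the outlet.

0.395

U reacted = 0.567 × 431 = 244.4 kmol; ν_U = −1, so ξ = 244.4/1 = 244.4 kmol.
Outlet amounts (n = n₀ + ν ξ):
  U: 431 − 1(244.4) = 186.6
  R: 943 − 1(244.4) = 698.6
  M: 0 + 1(244.4) = 244.4
  Q: 639 (inert)
Total out = 1769 kmol; y_R = 698.6 / 1769 = 0.395.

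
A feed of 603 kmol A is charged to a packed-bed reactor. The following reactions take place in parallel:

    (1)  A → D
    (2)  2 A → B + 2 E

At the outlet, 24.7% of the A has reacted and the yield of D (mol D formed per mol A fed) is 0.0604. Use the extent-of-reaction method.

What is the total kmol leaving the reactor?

659 kmol

Yield of D: 1ξ₁ / 603 = 0.0604 → ξ₁ = 36.42 kmol.
Conversion of A: 1ξ₁ + 2ξ₂ = 0.247 × 603 = 148.9 → ξ₂ = 56.26 kmol.
Outlet amounts (n = n₀ + Σ ν·ξ):
  A: 603 − 1(36.42) − 2(56.26) = 454.1
  D: 0 + 1(36.42) = 36.42
  B: 0 + 1(56.26) = 56.26
  E: 0 + 2(56.26) = 112.5
Total out = 454.1 + 36.42 + 56.26 + 112.5 = 659.3 kmol.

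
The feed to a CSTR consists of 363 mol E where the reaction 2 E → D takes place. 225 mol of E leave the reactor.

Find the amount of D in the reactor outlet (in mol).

For E: n = n₀ − 2ξ → 225 = 363 − 2ξ, giving ξ = 69 mol.
Outlet amounts (n = n₀ + ν ξ):
  E: 363 − 2(69) = 225
  D: 0 + 1(69) = 69

69 mol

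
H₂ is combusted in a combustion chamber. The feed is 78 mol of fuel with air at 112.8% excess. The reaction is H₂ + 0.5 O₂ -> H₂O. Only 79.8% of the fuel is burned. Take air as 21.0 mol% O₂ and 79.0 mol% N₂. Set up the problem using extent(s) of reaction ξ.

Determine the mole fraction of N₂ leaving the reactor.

0.706

Stoichiometric O₂ = 0.5 × 78 = 39 mol; O₂ fed = 39 × 2.128 = 82.99 mol.
N₂ fed = 82.99 × 79/21 = 312.2 mol.
Fuel reacted = 0.798 × 78 → ξ = 62.24 mol.
Outlet (n = n₀ + ν ξ):
  H₂: 78 − 1(62.24) = 15.76
  O₂: 82.99 − 0.5(62.24) = 51.87
  N₂: 312.2 (inert)
  H₂O: 0 + 1(62.24) = 62.24
Total out = 442.1 mol; y_N₂ = 312.2 / 442.1 = 0.7062.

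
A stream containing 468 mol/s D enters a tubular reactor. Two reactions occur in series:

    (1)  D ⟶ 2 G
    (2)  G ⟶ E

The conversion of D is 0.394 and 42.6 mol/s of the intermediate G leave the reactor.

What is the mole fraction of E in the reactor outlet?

Conversion of D: D consumed = 1ξ₁ = 0.394 × 468 → ξ₁ = 184.4 mol/s.
G balance: n_G = 0 + 2ξ₁ − 1ξ₂ = 42.6 → ξ₂ = (2·184.4 − 42.6)/1 = 326.2 mol/s.
Outlet amounts (n = n₀ + Σ ν·ξ):
  D: 468 − 1(184.4) = 283.6
  G: 0 + 2(184.4) − 1(326.2) = 42.6
  E: 0 + 1(326.2) = 326.2
Total out = 652.4 mol/s; y_E = 326.2 / 652.4 = 0.5.

0.5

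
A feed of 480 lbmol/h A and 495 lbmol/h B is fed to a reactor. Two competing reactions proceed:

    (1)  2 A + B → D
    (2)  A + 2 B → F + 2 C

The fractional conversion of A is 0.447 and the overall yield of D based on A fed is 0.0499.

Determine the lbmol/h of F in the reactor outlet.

Yield of D: 1ξ₁ / 480 = 0.0499 → ξ₁ = 23.95 lbmol/h.
Conversion of A: 2ξ₁ + 1ξ₂ = 0.447 × 480 = 214.6 → ξ₂ = 166.7 lbmol/h.
Outlet amounts (n = n₀ + Σ ν·ξ):
  A: 480 − 2(23.95) − 1(166.7) = 265.4
  B: 495 − 1(23.95) − 2(166.7) = 137.7
  D: 0 + 1(23.95) = 23.95
  F: 0 + 1(166.7) = 166.7
  C: 0 + 2(166.7) = 333.3

167 lbmol/h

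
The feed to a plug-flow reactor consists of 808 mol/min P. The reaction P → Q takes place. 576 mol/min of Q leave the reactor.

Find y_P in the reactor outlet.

0.287

For Q: n = n₀ + 1ξ → 576 = 0 + 1ξ, giving ξ = 576 mol/min.
Outlet amounts (n = n₀ + ν ξ):
  P: 808 − 1(576) = 232
  Q: 0 + 1(576) = 576
Total out = 808 mol/min; y_P = 232 / 808 = 0.2871.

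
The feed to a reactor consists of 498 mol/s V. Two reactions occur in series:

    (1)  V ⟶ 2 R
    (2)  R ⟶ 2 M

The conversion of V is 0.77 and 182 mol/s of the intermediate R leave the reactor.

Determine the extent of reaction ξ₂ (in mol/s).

Conversion of V: V consumed = 1ξ₁ = 0.77 × 498 → ξ₁ = 383.5 mol/s.
R balance: n_R = 0 + 2ξ₁ − 1ξ₂ = 182 → ξ₂ = (2·383.5 − 182)/1 = 584.9 mol/s.
Outlet amounts (n = n₀ + Σ ν·ξ):
  V: 498 − 1(383.5) = 114.5
  R: 0 + 2(383.5) − 1(584.9) = 182
  M: 0 + 2(584.9) = 1170

ξ₂ = 585 mol/s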